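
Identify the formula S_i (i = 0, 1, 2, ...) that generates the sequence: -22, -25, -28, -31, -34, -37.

Check differences: -25 - -22 = -3
-28 - -25 = -3
Common difference d = -3.
First term a = -22.
Formula: S_i = -22 - 3*i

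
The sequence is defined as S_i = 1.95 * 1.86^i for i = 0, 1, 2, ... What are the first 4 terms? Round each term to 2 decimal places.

This is a geometric sequence.
i=0: S_0 = 1.95 * 1.86^0 = 1.95
i=1: S_1 = 1.95 * 1.86^1 ≈ 3.63
i=2: S_2 = 1.95 * 1.86^2 ≈ 6.75
i=3: S_3 = 1.95 * 1.86^3 ≈ 12.55
The first 4 terms are: [1.95, 3.63, 6.75, 12.55]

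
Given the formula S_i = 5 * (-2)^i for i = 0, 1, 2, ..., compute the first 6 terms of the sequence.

This is a geometric sequence.
i=0: S_0 = 5 * (-2)^0 = 5
i=1: S_1 = 5 * (-2)^1 = -10
i=2: S_2 = 5 * (-2)^2 = 20
i=3: S_3 = 5 * (-2)^3 = -40
i=4: S_4 = 5 * (-2)^4 = 80
i=5: S_5 = 5 * (-2)^5 = -160
The first 6 terms are: [5, -10, 20, -40, 80, -160]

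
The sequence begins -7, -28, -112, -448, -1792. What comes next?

Ratios: -28 / -7 = 4.0
This is a geometric sequence with common ratio r = 4.
Next term = -1792 * 4 = -7168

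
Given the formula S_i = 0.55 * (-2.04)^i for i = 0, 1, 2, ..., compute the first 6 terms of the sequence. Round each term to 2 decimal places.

This is a geometric sequence.
i=0: S_0 = 0.55 * (-2.04)^0 = 0.55
i=1: S_1 = 0.55 * (-2.04)^1 ≈ -1.12
i=2: S_2 = 0.55 * (-2.04)^2 ≈ 2.29
i=3: S_3 = 0.55 * (-2.04)^3 ≈ -4.67
i=4: S_4 = 0.55 * (-2.04)^4 ≈ 9.53
i=5: S_5 = 0.55 * (-2.04)^5 ≈ -19.43
The first 6 terms are: [0.55, -1.12, 2.29, -4.67, 9.53, -19.43]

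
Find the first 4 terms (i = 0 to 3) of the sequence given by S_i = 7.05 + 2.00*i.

This is an arithmetic sequence.
i=0: S_0 = 7.05 + 2.0*0 = 7.05
i=1: S_1 = 7.05 + 2.0*1 = 9.05
i=2: S_2 = 7.05 + 2.0*2 = 11.05
i=3: S_3 = 7.05 + 2.0*3 = 13.05
The first 4 terms are: [7.05, 9.05, 11.05, 13.05]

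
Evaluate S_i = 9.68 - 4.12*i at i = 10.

S_10 = 9.68 + -4.12*10 = 9.68 + -41.2 = -31.52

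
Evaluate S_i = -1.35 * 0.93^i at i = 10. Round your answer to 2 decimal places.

S_10 = -1.35 * 0.93^10 ≈ -1.35 * 0.484 ≈ -0.65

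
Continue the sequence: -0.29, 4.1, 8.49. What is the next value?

Differences: 4.1 - -0.29 = 4.39
This is an arithmetic sequence with common difference d = 4.39.
Next term = 8.49 + 4.39 = 12.88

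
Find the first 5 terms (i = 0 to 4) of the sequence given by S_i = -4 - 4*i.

This is an arithmetic sequence.
i=0: S_0 = -4 + -4*0 = -4
i=1: S_1 = -4 + -4*1 = -8
i=2: S_2 = -4 + -4*2 = -12
i=3: S_3 = -4 + -4*3 = -16
i=4: S_4 = -4 + -4*4 = -20
The first 5 terms are: [-4, -8, -12, -16, -20]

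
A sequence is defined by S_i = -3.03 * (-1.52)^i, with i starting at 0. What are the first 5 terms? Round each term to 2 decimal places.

This is a geometric sequence.
i=0: S_0 = -3.03 * (-1.52)^0 = -3.03
i=1: S_1 = -3.03 * (-1.52)^1 ≈ 4.61
i=2: S_2 = -3.03 * (-1.52)^2 ≈ -7.0
i=3: S_3 = -3.03 * (-1.52)^3 ≈ 10.64
i=4: S_4 = -3.03 * (-1.52)^4 ≈ -16.17
The first 5 terms are: [-3.03, 4.61, -7.0, 10.64, -16.17]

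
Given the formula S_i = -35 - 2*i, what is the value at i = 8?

S_8 = -35 + -2*8 = -35 + -16 = -51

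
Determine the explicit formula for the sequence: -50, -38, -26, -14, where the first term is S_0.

Check differences: -38 - -50 = 12
-26 - -38 = 12
Common difference d = 12.
First term a = -50.
Formula: S_i = -50 + 12*i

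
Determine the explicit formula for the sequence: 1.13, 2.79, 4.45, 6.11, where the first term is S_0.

Check differences: 2.79 - 1.13 = 1.66
4.45 - 2.79 = 1.66
Common difference d = 1.66.
First term a = 1.13.
Formula: S_i = 1.13 + 1.66*i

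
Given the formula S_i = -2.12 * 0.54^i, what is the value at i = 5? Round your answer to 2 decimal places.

S_5 = -2.12 * 0.54^5 ≈ -2.12 * 0.0459 ≈ -0.1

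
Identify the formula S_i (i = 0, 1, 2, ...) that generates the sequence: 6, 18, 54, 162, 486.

Check ratios: 18 / 6 = 3.0
Common ratio r = 3.
First term a = 6.
Formula: S_i = 6 * 3^i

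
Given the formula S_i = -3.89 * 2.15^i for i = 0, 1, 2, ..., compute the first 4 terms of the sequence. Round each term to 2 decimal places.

This is a geometric sequence.
i=0: S_0 = -3.89 * 2.15^0 = -3.89
i=1: S_1 = -3.89 * 2.15^1 ≈ -8.36
i=2: S_2 = -3.89 * 2.15^2 ≈ -17.98
i=3: S_3 = -3.89 * 2.15^3 ≈ -38.66
The first 4 terms are: [-3.89, -8.36, -17.98, -38.66]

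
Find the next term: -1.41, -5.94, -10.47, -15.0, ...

Differences: -5.94 - -1.41 = -4.53
This is an arithmetic sequence with common difference d = -4.53.
Next term = -15.0 + -4.53 = -19.53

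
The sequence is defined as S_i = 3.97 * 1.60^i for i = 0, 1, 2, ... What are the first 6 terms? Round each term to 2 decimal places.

This is a geometric sequence.
i=0: S_0 = 3.97 * 1.6^0 = 3.97
i=1: S_1 = 3.97 * 1.6^1 ≈ 6.35
i=2: S_2 = 3.97 * 1.6^2 ≈ 10.16
i=3: S_3 = 3.97 * 1.6^3 ≈ 16.26
i=4: S_4 = 3.97 * 1.6^4 ≈ 26.02
i=5: S_5 = 3.97 * 1.6^5 ≈ 41.63
The first 6 terms are: [3.97, 6.35, 10.16, 16.26, 26.02, 41.63]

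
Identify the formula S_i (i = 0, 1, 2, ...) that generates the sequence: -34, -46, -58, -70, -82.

Check differences: -46 - -34 = -12
-58 - -46 = -12
Common difference d = -12.
First term a = -34.
Formula: S_i = -34 - 12*i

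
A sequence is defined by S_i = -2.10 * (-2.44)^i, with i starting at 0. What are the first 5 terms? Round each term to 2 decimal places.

This is a geometric sequence.
i=0: S_0 = -2.1 * (-2.44)^0 = -2.1
i=1: S_1 = -2.1 * (-2.44)^1 ≈ 5.12
i=2: S_2 = -2.1 * (-2.44)^2 ≈ -12.5
i=3: S_3 = -2.1 * (-2.44)^3 ≈ 30.51
i=4: S_4 = -2.1 * (-2.44)^4 ≈ -74.44
The first 5 terms are: [-2.1, 5.12, -12.5, 30.51, -74.44]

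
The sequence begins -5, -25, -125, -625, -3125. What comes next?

Ratios: -25 / -5 = 5.0
This is a geometric sequence with common ratio r = 5.
Next term = -3125 * 5 = -15625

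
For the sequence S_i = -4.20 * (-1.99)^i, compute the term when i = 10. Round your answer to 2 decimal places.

S_10 = -4.2 * (-1.99)^10 ≈ -4.2 * 973.9368 ≈ -4090.53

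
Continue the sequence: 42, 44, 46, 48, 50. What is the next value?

Differences: 44 - 42 = 2
This is an arithmetic sequence with common difference d = 2.
Next term = 50 + 2 = 52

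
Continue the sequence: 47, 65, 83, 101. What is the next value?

Differences: 65 - 47 = 18
This is an arithmetic sequence with common difference d = 18.
Next term = 101 + 18 = 119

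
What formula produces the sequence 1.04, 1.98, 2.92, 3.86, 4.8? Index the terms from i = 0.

Check differences: 1.98 - 1.04 = 0.94
2.92 - 1.98 = 0.94
Common difference d = 0.94.
First term a = 1.04.
Formula: S_i = 1.04 + 0.94*i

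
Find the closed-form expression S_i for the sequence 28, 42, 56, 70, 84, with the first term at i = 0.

Check differences: 42 - 28 = 14
56 - 42 = 14
Common difference d = 14.
First term a = 28.
Formula: S_i = 28 + 14*i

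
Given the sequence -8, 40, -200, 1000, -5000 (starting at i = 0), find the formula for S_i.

Check ratios: 40 / -8 = -5.0
Common ratio r = -5.
First term a = -8.
Formula: S_i = -8 * (-5)^i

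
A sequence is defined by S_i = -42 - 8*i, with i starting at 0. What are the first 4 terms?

This is an arithmetic sequence.
i=0: S_0 = -42 + -8*0 = -42
i=1: S_1 = -42 + -8*1 = -50
i=2: S_2 = -42 + -8*2 = -58
i=3: S_3 = -42 + -8*3 = -66
The first 4 terms are: [-42, -50, -58, -66]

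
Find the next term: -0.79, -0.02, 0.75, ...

Differences: -0.02 - -0.79 = 0.77
This is an arithmetic sequence with common difference d = 0.77.
Next term = 0.75 + 0.77 = 1.52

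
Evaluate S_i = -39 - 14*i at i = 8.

S_8 = -39 + -14*8 = -39 + -112 = -151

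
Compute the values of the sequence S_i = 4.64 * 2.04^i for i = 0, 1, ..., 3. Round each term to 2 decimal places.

This is a geometric sequence.
i=0: S_0 = 4.64 * 2.04^0 = 4.64
i=1: S_1 = 4.64 * 2.04^1 ≈ 9.47
i=2: S_2 = 4.64 * 2.04^2 ≈ 19.31
i=3: S_3 = 4.64 * 2.04^3 ≈ 39.39
The first 4 terms are: [4.64, 9.47, 19.31, 39.39]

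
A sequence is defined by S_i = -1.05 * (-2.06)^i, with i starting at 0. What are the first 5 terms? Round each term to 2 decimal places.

This is a geometric sequence.
i=0: S_0 = -1.05 * (-2.06)^0 = -1.05
i=1: S_1 = -1.05 * (-2.06)^1 ≈ 2.16
i=2: S_2 = -1.05 * (-2.06)^2 ≈ -4.46
i=3: S_3 = -1.05 * (-2.06)^3 ≈ 9.18
i=4: S_4 = -1.05 * (-2.06)^4 ≈ -18.91
The first 5 terms are: [-1.05, 2.16, -4.46, 9.18, -18.91]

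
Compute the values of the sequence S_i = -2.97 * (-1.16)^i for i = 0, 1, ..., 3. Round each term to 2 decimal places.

This is a geometric sequence.
i=0: S_0 = -2.97 * (-1.16)^0 = -2.97
i=1: S_1 = -2.97 * (-1.16)^1 ≈ 3.45
i=2: S_2 = -2.97 * (-1.16)^2 ≈ -4.0
i=3: S_3 = -2.97 * (-1.16)^3 ≈ 4.64
The first 4 terms are: [-2.97, 3.45, -4.0, 4.64]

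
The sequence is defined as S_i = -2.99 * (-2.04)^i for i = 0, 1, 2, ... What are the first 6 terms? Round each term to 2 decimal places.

This is a geometric sequence.
i=0: S_0 = -2.99 * (-2.04)^0 = -2.99
i=1: S_1 = -2.99 * (-2.04)^1 ≈ 6.1
i=2: S_2 = -2.99 * (-2.04)^2 ≈ -12.44
i=3: S_3 = -2.99 * (-2.04)^3 ≈ 25.38
i=4: S_4 = -2.99 * (-2.04)^4 ≈ -51.78
i=5: S_5 = -2.99 * (-2.04)^5 ≈ 105.64
The first 6 terms are: [-2.99, 6.1, -12.44, 25.38, -51.78, 105.64]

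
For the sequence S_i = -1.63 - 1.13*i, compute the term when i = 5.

S_5 = -1.63 + -1.13*5 = -1.63 + -5.65 = -7.28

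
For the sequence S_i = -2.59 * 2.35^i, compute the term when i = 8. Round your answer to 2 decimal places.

S_8 = -2.59 * 2.35^8 ≈ -2.59 * 930.1284 ≈ -2409.03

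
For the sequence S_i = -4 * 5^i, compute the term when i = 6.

S_6 = -4 * 5^6 = -4 * 15625 = -62500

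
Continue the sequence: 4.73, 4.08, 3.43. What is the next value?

Differences: 4.08 - 4.73 = -0.65
This is an arithmetic sequence with common difference d = -0.65.
Next term = 3.43 + -0.65 = 2.78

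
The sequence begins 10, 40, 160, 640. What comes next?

Ratios: 40 / 10 = 4.0
This is a geometric sequence with common ratio r = 4.
Next term = 640 * 4 = 2560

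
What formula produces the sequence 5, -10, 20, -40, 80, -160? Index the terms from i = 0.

Check ratios: -10 / 5 = -2.0
Common ratio r = -2.
First term a = 5.
Formula: S_i = 5 * (-2)^i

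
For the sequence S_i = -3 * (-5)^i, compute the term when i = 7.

S_7 = -3 * (-5)^7 = -3 * -78125 = 234375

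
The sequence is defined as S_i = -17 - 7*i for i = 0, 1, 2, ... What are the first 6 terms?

This is an arithmetic sequence.
i=0: S_0 = -17 + -7*0 = -17
i=1: S_1 = -17 + -7*1 = -24
i=2: S_2 = -17 + -7*2 = -31
i=3: S_3 = -17 + -7*3 = -38
i=4: S_4 = -17 + -7*4 = -45
i=5: S_5 = -17 + -7*5 = -52
The first 6 terms are: [-17, -24, -31, -38, -45, -52]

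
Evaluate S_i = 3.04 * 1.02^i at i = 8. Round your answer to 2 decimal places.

S_8 = 3.04 * 1.02^8 ≈ 3.04 * 1.1717 ≈ 3.56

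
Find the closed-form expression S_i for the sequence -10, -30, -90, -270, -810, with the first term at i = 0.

Check ratios: -30 / -10 = 3.0
Common ratio r = 3.
First term a = -10.
Formula: S_i = -10 * 3^i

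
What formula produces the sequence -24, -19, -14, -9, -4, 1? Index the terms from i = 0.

Check differences: -19 - -24 = 5
-14 - -19 = 5
Common difference d = 5.
First term a = -24.
Formula: S_i = -24 + 5*i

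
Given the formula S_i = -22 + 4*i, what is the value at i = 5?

S_5 = -22 + 4*5 = -22 + 20 = -2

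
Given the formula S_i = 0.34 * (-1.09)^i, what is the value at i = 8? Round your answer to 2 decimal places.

S_8 = 0.34 * (-1.09)^8 ≈ 0.34 * 1.9926 ≈ 0.68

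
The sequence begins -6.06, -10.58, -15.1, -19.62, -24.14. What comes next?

Differences: -10.58 - -6.06 = -4.52
This is an arithmetic sequence with common difference d = -4.52.
Next term = -24.14 + -4.52 = -28.66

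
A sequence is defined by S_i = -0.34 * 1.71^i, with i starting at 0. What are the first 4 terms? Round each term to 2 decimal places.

This is a geometric sequence.
i=0: S_0 = -0.34 * 1.71^0 = -0.34
i=1: S_1 = -0.34 * 1.71^1 ≈ -0.58
i=2: S_2 = -0.34 * 1.71^2 ≈ -0.99
i=3: S_3 = -0.34 * 1.71^3 ≈ -1.7
The first 4 terms are: [-0.34, -0.58, -0.99, -1.7]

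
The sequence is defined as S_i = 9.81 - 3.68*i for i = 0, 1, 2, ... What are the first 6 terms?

This is an arithmetic sequence.
i=0: S_0 = 9.81 + -3.68*0 = 9.81
i=1: S_1 = 9.81 + -3.68*1 = 6.13
i=2: S_2 = 9.81 + -3.68*2 = 2.45
i=3: S_3 = 9.81 + -3.68*3 = -1.23
i=4: S_4 = 9.81 + -3.68*4 = -4.91
i=5: S_5 = 9.81 + -3.68*5 = -8.59
The first 6 terms are: [9.81, 6.13, 2.45, -1.23, -4.91, -8.59]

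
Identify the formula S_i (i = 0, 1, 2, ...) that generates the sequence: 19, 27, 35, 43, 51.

Check differences: 27 - 19 = 8
35 - 27 = 8
Common difference d = 8.
First term a = 19.
Formula: S_i = 19 + 8*i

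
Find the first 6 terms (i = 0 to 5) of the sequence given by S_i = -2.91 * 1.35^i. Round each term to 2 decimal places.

This is a geometric sequence.
i=0: S_0 = -2.91 * 1.35^0 = -2.91
i=1: S_1 = -2.91 * 1.35^1 ≈ -3.93
i=2: S_2 = -2.91 * 1.35^2 ≈ -5.3
i=3: S_3 = -2.91 * 1.35^3 ≈ -7.16
i=4: S_4 = -2.91 * 1.35^4 ≈ -9.67
i=5: S_5 = -2.91 * 1.35^5 ≈ -13.05
The first 6 terms are: [-2.91, -3.93, -5.3, -7.16, -9.67, -13.05]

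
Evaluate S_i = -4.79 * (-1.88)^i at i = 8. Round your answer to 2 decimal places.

S_8 = -4.79 * (-1.88)^8 ≈ -4.79 * 156.0496 ≈ -747.48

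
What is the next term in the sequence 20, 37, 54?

Differences: 37 - 20 = 17
This is an arithmetic sequence with common difference d = 17.
Next term = 54 + 17 = 71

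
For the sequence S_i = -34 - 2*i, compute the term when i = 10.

S_10 = -34 + -2*10 = -34 + -20 = -54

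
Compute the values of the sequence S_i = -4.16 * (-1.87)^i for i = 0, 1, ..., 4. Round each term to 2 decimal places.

This is a geometric sequence.
i=0: S_0 = -4.16 * (-1.87)^0 = -4.16
i=1: S_1 = -4.16 * (-1.87)^1 ≈ 7.78
i=2: S_2 = -4.16 * (-1.87)^2 ≈ -14.55
i=3: S_3 = -4.16 * (-1.87)^3 ≈ 27.2
i=4: S_4 = -4.16 * (-1.87)^4 ≈ -50.87
The first 5 terms are: [-4.16, 7.78, -14.55, 27.2, -50.87]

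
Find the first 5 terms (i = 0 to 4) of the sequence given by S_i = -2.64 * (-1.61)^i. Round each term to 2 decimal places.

This is a geometric sequence.
i=0: S_0 = -2.64 * (-1.61)^0 = -2.64
i=1: S_1 = -2.64 * (-1.61)^1 ≈ 4.25
i=2: S_2 = -2.64 * (-1.61)^2 ≈ -6.84
i=3: S_3 = -2.64 * (-1.61)^3 ≈ 11.02
i=4: S_4 = -2.64 * (-1.61)^4 ≈ -17.74
The first 5 terms are: [-2.64, 4.25, -6.84, 11.02, -17.74]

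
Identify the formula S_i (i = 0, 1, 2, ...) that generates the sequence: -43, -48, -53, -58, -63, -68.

Check differences: -48 - -43 = -5
-53 - -48 = -5
Common difference d = -5.
First term a = -43.
Formula: S_i = -43 - 5*i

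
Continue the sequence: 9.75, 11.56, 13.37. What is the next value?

Differences: 11.56 - 9.75 = 1.81
This is an arithmetic sequence with common difference d = 1.81.
Next term = 13.37 + 1.81 = 15.18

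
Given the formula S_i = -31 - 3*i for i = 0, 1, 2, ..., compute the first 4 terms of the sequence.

This is an arithmetic sequence.
i=0: S_0 = -31 + -3*0 = -31
i=1: S_1 = -31 + -3*1 = -34
i=2: S_2 = -31 + -3*2 = -37
i=3: S_3 = -31 + -3*3 = -40
The first 4 terms are: [-31, -34, -37, -40]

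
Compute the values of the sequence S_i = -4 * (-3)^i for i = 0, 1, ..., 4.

This is a geometric sequence.
i=0: S_0 = -4 * (-3)^0 = -4
i=1: S_1 = -4 * (-3)^1 = 12
i=2: S_2 = -4 * (-3)^2 = -36
i=3: S_3 = -4 * (-3)^3 = 108
i=4: S_4 = -4 * (-3)^4 = -324
The first 5 terms are: [-4, 12, -36, 108, -324]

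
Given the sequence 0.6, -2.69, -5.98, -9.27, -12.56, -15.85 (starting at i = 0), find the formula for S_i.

Check differences: -2.69 - 0.6 = -3.29
-5.98 - -2.69 = -3.29
Common difference d = -3.29.
First term a = 0.6.
Formula: S_i = 0.60 - 3.29*i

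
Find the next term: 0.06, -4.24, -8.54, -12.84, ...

Differences: -4.24 - 0.06 = -4.3
This is an arithmetic sequence with common difference d = -4.3.
Next term = -12.84 + -4.3 = -17.14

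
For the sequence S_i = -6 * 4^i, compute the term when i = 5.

S_5 = -6 * 4^5 = -6 * 1024 = -6144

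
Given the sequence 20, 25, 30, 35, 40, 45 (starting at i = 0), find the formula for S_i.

Check differences: 25 - 20 = 5
30 - 25 = 5
Common difference d = 5.
First term a = 20.
Formula: S_i = 20 + 5*i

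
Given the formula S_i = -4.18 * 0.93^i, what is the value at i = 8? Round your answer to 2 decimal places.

S_8 = -4.18 * 0.93^8 ≈ -4.18 * 0.5596 ≈ -2.34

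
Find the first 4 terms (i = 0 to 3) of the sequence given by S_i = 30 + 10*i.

This is an arithmetic sequence.
i=0: S_0 = 30 + 10*0 = 30
i=1: S_1 = 30 + 10*1 = 40
i=2: S_2 = 30 + 10*2 = 50
i=3: S_3 = 30 + 10*3 = 60
The first 4 terms are: [30, 40, 50, 60]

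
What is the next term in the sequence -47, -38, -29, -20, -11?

Differences: -38 - -47 = 9
This is an arithmetic sequence with common difference d = 9.
Next term = -11 + 9 = -2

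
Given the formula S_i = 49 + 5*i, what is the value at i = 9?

S_9 = 49 + 5*9 = 49 + 45 = 94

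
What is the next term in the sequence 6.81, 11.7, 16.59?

Differences: 11.7 - 6.81 = 4.89
This is an arithmetic sequence with common difference d = 4.89.
Next term = 16.59 + 4.89 = 21.48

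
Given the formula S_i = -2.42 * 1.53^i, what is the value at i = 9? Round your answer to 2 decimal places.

S_9 = -2.42 * 1.53^9 ≈ -2.42 * 45.9434 ≈ -111.18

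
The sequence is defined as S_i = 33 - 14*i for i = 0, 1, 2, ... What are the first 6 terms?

This is an arithmetic sequence.
i=0: S_0 = 33 + -14*0 = 33
i=1: S_1 = 33 + -14*1 = 19
i=2: S_2 = 33 + -14*2 = 5
i=3: S_3 = 33 + -14*3 = -9
i=4: S_4 = 33 + -14*4 = -23
i=5: S_5 = 33 + -14*5 = -37
The first 6 terms are: [33, 19, 5, -9, -23, -37]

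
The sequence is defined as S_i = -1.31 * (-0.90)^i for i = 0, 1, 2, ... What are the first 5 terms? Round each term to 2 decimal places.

This is a geometric sequence.
i=0: S_0 = -1.31 * (-0.9)^0 = -1.31
i=1: S_1 = -1.31 * (-0.9)^1 ≈ 1.18
i=2: S_2 = -1.31 * (-0.9)^2 ≈ -1.06
i=3: S_3 = -1.31 * (-0.9)^3 ≈ 0.95
i=4: S_4 = -1.31 * (-0.9)^4 ≈ -0.86
The first 5 terms are: [-1.31, 1.18, -1.06, 0.95, -0.86]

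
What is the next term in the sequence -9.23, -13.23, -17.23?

Differences: -13.23 - -9.23 = -4.0
This is an arithmetic sequence with common difference d = -4.0.
Next term = -17.23 + -4.0 = -21.23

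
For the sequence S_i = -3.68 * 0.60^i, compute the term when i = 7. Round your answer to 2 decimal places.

S_7 = -3.68 * 0.6^7 ≈ -3.68 * 0.028 ≈ -0.1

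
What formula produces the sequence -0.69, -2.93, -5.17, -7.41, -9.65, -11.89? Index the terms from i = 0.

Check differences: -2.93 - -0.69 = -2.24
-5.17 - -2.93 = -2.24
Common difference d = -2.24.
First term a = -0.69.
Formula: S_i = -0.69 - 2.24*i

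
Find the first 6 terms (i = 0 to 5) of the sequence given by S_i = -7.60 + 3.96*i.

This is an arithmetic sequence.
i=0: S_0 = -7.6 + 3.96*0 = -7.6
i=1: S_1 = -7.6 + 3.96*1 = -3.64
i=2: S_2 = -7.6 + 3.96*2 = 0.32
i=3: S_3 = -7.6 + 3.96*3 = 4.28
i=4: S_4 = -7.6 + 3.96*4 = 8.24
i=5: S_5 = -7.6 + 3.96*5 = 12.2
The first 6 terms are: [-7.6, -3.64, 0.32, 4.28, 8.24, 12.2]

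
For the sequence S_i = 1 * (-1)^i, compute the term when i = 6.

S_6 = 1 * (-1)^6 = 1 * 1 = 1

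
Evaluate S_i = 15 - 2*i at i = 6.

S_6 = 15 + -2*6 = 15 + -12 = 3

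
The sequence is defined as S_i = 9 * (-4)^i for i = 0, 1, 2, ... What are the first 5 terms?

This is a geometric sequence.
i=0: S_0 = 9 * (-4)^0 = 9
i=1: S_1 = 9 * (-4)^1 = -36
i=2: S_2 = 9 * (-4)^2 = 144
i=3: S_3 = 9 * (-4)^3 = -576
i=4: S_4 = 9 * (-4)^4 = 2304
The first 5 terms are: [9, -36, 144, -576, 2304]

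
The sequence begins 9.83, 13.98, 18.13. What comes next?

Differences: 13.98 - 9.83 = 4.15
This is an arithmetic sequence with common difference d = 4.15.
Next term = 18.13 + 4.15 = 22.28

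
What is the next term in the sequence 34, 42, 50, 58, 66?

Differences: 42 - 34 = 8
This is an arithmetic sequence with common difference d = 8.
Next term = 66 + 8 = 74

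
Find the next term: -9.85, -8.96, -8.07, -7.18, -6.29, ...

Differences: -8.96 - -9.85 = 0.89
This is an arithmetic sequence with common difference d = 0.89.
Next term = -6.29 + 0.89 = -5.4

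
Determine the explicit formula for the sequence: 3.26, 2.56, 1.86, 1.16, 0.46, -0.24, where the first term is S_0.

Check differences: 2.56 - 3.26 = -0.7
1.86 - 2.56 = -0.7
Common difference d = -0.7.
First term a = 3.26.
Formula: S_i = 3.26 - 0.70*i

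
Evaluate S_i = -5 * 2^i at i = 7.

S_7 = -5 * 2^7 = -5 * 128 = -640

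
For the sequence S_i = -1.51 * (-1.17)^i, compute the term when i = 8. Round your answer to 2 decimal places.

S_8 = -1.51 * (-1.17)^8 ≈ -1.51 * 3.5115 ≈ -5.3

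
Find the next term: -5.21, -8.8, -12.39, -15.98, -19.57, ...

Differences: -8.8 - -5.21 = -3.59
This is an arithmetic sequence with common difference d = -3.59.
Next term = -19.57 + -3.59 = -23.16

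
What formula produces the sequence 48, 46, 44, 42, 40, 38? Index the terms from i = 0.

Check differences: 46 - 48 = -2
44 - 46 = -2
Common difference d = -2.
First term a = 48.
Formula: S_i = 48 - 2*i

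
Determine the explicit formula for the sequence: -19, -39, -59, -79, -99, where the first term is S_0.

Check differences: -39 - -19 = -20
-59 - -39 = -20
Common difference d = -20.
First term a = -19.
Formula: S_i = -19 - 20*i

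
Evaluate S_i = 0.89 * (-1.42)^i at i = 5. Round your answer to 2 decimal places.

S_5 = 0.89 * (-1.42)^5 ≈ 0.89 * -5.7735 ≈ -5.14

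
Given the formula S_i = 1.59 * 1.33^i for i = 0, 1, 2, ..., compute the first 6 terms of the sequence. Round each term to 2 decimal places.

This is a geometric sequence.
i=0: S_0 = 1.59 * 1.33^0 = 1.59
i=1: S_1 = 1.59 * 1.33^1 ≈ 2.11
i=2: S_2 = 1.59 * 1.33^2 ≈ 2.81
i=3: S_3 = 1.59 * 1.33^3 ≈ 3.74
i=4: S_4 = 1.59 * 1.33^4 ≈ 4.98
i=5: S_5 = 1.59 * 1.33^5 ≈ 6.62
The first 6 terms are: [1.59, 2.11, 2.81, 3.74, 4.98, 6.62]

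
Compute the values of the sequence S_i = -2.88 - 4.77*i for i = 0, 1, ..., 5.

This is an arithmetic sequence.
i=0: S_0 = -2.88 + -4.77*0 = -2.88
i=1: S_1 = -2.88 + -4.77*1 = -7.65
i=2: S_2 = -2.88 + -4.77*2 = -12.42
i=3: S_3 = -2.88 + -4.77*3 = -17.19
i=4: S_4 = -2.88 + -4.77*4 = -21.96
i=5: S_5 = -2.88 + -4.77*5 = -26.73
The first 6 terms are: [-2.88, -7.65, -12.42, -17.19, -21.96, -26.73]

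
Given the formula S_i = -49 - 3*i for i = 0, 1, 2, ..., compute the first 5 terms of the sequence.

This is an arithmetic sequence.
i=0: S_0 = -49 + -3*0 = -49
i=1: S_1 = -49 + -3*1 = -52
i=2: S_2 = -49 + -3*2 = -55
i=3: S_3 = -49 + -3*3 = -58
i=4: S_4 = -49 + -3*4 = -61
The first 5 terms are: [-49, -52, -55, -58, -61]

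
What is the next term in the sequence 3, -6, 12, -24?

Ratios: -6 / 3 = -2.0
This is a geometric sequence with common ratio r = -2.
Next term = -24 * -2 = 48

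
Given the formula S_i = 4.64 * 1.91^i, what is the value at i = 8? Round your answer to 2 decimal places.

S_8 = 4.64 * 1.91^8 ≈ 4.64 * 177.1197 ≈ 821.84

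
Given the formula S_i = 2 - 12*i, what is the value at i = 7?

S_7 = 2 + -12*7 = 2 + -84 = -82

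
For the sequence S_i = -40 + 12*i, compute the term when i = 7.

S_7 = -40 + 12*7 = -40 + 84 = 44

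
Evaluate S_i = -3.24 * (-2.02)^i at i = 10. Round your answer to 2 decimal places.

S_10 = -3.24 * (-2.02)^10 ≈ -3.24 * 1131.1331 ≈ -3664.87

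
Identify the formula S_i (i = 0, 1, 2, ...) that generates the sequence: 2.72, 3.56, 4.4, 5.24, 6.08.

Check differences: 3.56 - 2.72 = 0.84
4.4 - 3.56 = 0.84
Common difference d = 0.84.
First term a = 2.72.
Formula: S_i = 2.72 + 0.84*i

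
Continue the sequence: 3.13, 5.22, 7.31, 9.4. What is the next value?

Differences: 5.22 - 3.13 = 2.09
This is an arithmetic sequence with common difference d = 2.09.
Next term = 9.4 + 2.09 = 11.49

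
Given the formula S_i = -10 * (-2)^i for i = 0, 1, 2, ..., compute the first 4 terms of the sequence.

This is a geometric sequence.
i=0: S_0 = -10 * (-2)^0 = -10
i=1: S_1 = -10 * (-2)^1 = 20
i=2: S_2 = -10 * (-2)^2 = -40
i=3: S_3 = -10 * (-2)^3 = 80
The first 4 terms are: [-10, 20, -40, 80]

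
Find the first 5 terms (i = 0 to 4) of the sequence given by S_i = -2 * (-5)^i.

This is a geometric sequence.
i=0: S_0 = -2 * (-5)^0 = -2
i=1: S_1 = -2 * (-5)^1 = 10
i=2: S_2 = -2 * (-5)^2 = -50
i=3: S_3 = -2 * (-5)^3 = 250
i=4: S_4 = -2 * (-5)^4 = -1250
The first 5 terms are: [-2, 10, -50, 250, -1250]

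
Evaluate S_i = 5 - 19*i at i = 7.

S_7 = 5 + -19*7 = 5 + -133 = -128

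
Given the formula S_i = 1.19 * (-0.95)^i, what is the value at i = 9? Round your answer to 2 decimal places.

S_9 = 1.19 * (-0.95)^9 ≈ 1.19 * -0.6302 ≈ -0.75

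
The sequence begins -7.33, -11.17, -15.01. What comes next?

Differences: -11.17 - -7.33 = -3.84
This is an arithmetic sequence with common difference d = -3.84.
Next term = -15.01 + -3.84 = -18.85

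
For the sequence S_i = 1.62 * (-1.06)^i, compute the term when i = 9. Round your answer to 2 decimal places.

S_9 = 1.62 * (-1.06)^9 ≈ 1.62 * -1.6895 ≈ -2.74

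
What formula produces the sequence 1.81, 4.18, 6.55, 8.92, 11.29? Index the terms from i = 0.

Check differences: 4.18 - 1.81 = 2.37
6.55 - 4.18 = 2.37
Common difference d = 2.37.
First term a = 1.81.
Formula: S_i = 1.81 + 2.37*i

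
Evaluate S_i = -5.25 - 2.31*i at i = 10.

S_10 = -5.25 + -2.31*10 = -5.25 + -23.1 = -28.35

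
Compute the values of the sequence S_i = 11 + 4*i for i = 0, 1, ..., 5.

This is an arithmetic sequence.
i=0: S_0 = 11 + 4*0 = 11
i=1: S_1 = 11 + 4*1 = 15
i=2: S_2 = 11 + 4*2 = 19
i=3: S_3 = 11 + 4*3 = 23
i=4: S_4 = 11 + 4*4 = 27
i=5: S_5 = 11 + 4*5 = 31
The first 6 terms are: [11, 15, 19, 23, 27, 31]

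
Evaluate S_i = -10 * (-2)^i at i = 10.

S_10 = -10 * (-2)^10 = -10 * 1024 = -10240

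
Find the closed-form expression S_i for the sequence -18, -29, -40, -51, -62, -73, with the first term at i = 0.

Check differences: -29 - -18 = -11
-40 - -29 = -11
Common difference d = -11.
First term a = -18.
Formula: S_i = -18 - 11*i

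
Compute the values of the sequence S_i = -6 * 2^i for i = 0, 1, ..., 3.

This is a geometric sequence.
i=0: S_0 = -6 * 2^0 = -6
i=1: S_1 = -6 * 2^1 = -12
i=2: S_2 = -6 * 2^2 = -24
i=3: S_3 = -6 * 2^3 = -48
The first 4 terms are: [-6, -12, -24, -48]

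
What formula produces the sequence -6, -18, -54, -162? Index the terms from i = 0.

Check ratios: -18 / -6 = 3.0
Common ratio r = 3.
First term a = -6.
Formula: S_i = -6 * 3^i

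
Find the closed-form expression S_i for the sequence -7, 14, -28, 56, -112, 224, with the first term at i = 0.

Check ratios: 14 / -7 = -2.0
Common ratio r = -2.
First term a = -7.
Formula: S_i = -7 * (-2)^i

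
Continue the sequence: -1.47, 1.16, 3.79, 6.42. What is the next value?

Differences: 1.16 - -1.47 = 2.63
This is an arithmetic sequence with common difference d = 2.63.
Next term = 6.42 + 2.63 = 9.05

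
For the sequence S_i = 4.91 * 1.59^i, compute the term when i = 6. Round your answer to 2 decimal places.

S_6 = 4.91 * 1.59^6 ≈ 4.91 * 16.1578 ≈ 79.33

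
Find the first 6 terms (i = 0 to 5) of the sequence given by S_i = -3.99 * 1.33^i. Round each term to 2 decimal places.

This is a geometric sequence.
i=0: S_0 = -3.99 * 1.33^0 = -3.99
i=1: S_1 = -3.99 * 1.33^1 ≈ -5.31
i=2: S_2 = -3.99 * 1.33^2 ≈ -7.06
i=3: S_3 = -3.99 * 1.33^3 ≈ -9.39
i=4: S_4 = -3.99 * 1.33^4 ≈ -12.48
i=5: S_5 = -3.99 * 1.33^5 ≈ -16.6
The first 6 terms are: [-3.99, -5.31, -7.06, -9.39, -12.48, -16.6]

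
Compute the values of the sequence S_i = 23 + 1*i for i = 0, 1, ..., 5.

This is an arithmetic sequence.
i=0: S_0 = 23 + 1*0 = 23
i=1: S_1 = 23 + 1*1 = 24
i=2: S_2 = 23 + 1*2 = 25
i=3: S_3 = 23 + 1*3 = 26
i=4: S_4 = 23 + 1*4 = 27
i=5: S_5 = 23 + 1*5 = 28
The first 6 terms are: [23, 24, 25, 26, 27, 28]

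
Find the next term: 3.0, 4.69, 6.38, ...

Differences: 4.69 - 3.0 = 1.69
This is an arithmetic sequence with common difference d = 1.69.
Next term = 6.38 + 1.69 = 8.07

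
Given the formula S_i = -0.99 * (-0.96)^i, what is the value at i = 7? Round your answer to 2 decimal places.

S_7 = -0.99 * (-0.96)^7 ≈ -0.99 * -0.7514 ≈ 0.74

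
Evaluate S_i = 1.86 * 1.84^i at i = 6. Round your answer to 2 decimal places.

S_6 = 1.86 * 1.84^6 ≈ 1.86 * 38.8067 ≈ 72.18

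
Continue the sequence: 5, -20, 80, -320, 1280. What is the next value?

Ratios: -20 / 5 = -4.0
This is a geometric sequence with common ratio r = -4.
Next term = 1280 * -4 = -5120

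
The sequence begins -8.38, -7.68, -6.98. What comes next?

Differences: -7.68 - -8.38 = 0.7
This is an arithmetic sequence with common difference d = 0.7.
Next term = -6.98 + 0.7 = -6.28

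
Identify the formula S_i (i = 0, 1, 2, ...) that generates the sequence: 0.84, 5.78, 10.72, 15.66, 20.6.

Check differences: 5.78 - 0.84 = 4.94
10.72 - 5.78 = 4.94
Common difference d = 4.94.
First term a = 0.84.
Formula: S_i = 0.84 + 4.94*i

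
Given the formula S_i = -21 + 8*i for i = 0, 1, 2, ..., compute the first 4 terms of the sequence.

This is an arithmetic sequence.
i=0: S_0 = -21 + 8*0 = -21
i=1: S_1 = -21 + 8*1 = -13
i=2: S_2 = -21 + 8*2 = -5
i=3: S_3 = -21 + 8*3 = 3
The first 4 terms are: [-21, -13, -5, 3]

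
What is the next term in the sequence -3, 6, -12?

Ratios: 6 / -3 = -2.0
This is a geometric sequence with common ratio r = -2.
Next term = -12 * -2 = 24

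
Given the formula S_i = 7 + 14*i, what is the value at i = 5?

S_5 = 7 + 14*5 = 7 + 70 = 77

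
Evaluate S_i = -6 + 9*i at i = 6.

S_6 = -6 + 9*6 = -6 + 54 = 48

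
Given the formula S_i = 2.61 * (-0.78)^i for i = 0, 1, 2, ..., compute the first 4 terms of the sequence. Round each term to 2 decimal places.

This is a geometric sequence.
i=0: S_0 = 2.61 * (-0.78)^0 = 2.61
i=1: S_1 = 2.61 * (-0.78)^1 ≈ -2.04
i=2: S_2 = 2.61 * (-0.78)^2 ≈ 1.59
i=3: S_3 = 2.61 * (-0.78)^3 ≈ -1.24
The first 4 terms are: [2.61, -2.04, 1.59, -1.24]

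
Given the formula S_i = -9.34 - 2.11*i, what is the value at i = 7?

S_7 = -9.34 + -2.11*7 = -9.34 + -14.77 = -24.11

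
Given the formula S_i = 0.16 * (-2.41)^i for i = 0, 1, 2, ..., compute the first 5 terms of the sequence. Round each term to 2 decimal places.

This is a geometric sequence.
i=0: S_0 = 0.16 * (-2.41)^0 = 0.16
i=1: S_1 = 0.16 * (-2.41)^1 ≈ -0.39
i=2: S_2 = 0.16 * (-2.41)^2 ≈ 0.93
i=3: S_3 = 0.16 * (-2.41)^3 ≈ -2.24
i=4: S_4 = 0.16 * (-2.41)^4 ≈ 5.4
The first 5 terms are: [0.16, -0.39, 0.93, -2.24, 5.4]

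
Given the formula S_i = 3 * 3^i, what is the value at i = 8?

S_8 = 3 * 3^8 = 3 * 6561 = 19683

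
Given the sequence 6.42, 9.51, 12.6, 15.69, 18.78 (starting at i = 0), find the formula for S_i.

Check differences: 9.51 - 6.42 = 3.09
12.6 - 9.51 = 3.09
Common difference d = 3.09.
First term a = 6.42.
Formula: S_i = 6.42 + 3.09*i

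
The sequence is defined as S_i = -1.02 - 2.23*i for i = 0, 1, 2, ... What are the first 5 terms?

This is an arithmetic sequence.
i=0: S_0 = -1.02 + -2.23*0 = -1.02
i=1: S_1 = -1.02 + -2.23*1 = -3.25
i=2: S_2 = -1.02 + -2.23*2 = -5.48
i=3: S_3 = -1.02 + -2.23*3 = -7.71
i=4: S_4 = -1.02 + -2.23*4 = -9.94
The first 5 terms are: [-1.02, -3.25, -5.48, -7.71, -9.94]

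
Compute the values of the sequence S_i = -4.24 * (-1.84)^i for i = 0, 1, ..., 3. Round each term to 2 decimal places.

This is a geometric sequence.
i=0: S_0 = -4.24 * (-1.84)^0 = -4.24
i=1: S_1 = -4.24 * (-1.84)^1 ≈ 7.8
i=2: S_2 = -4.24 * (-1.84)^2 ≈ -14.35
i=3: S_3 = -4.24 * (-1.84)^3 ≈ 26.41
The first 4 terms are: [-4.24, 7.8, -14.35, 26.41]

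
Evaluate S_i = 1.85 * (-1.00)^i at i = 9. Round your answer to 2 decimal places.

S_9 = 1.85 * (-1.0)^9 = 1.85 * -1 = -1.85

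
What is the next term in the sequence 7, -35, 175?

Ratios: -35 / 7 = -5.0
This is a geometric sequence with common ratio r = -5.
Next term = 175 * -5 = -875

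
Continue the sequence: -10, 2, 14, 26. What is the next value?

Differences: 2 - -10 = 12
This is an arithmetic sequence with common difference d = 12.
Next term = 26 + 12 = 38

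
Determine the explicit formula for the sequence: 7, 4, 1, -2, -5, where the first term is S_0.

Check differences: 4 - 7 = -3
1 - 4 = -3
Common difference d = -3.
First term a = 7.
Formula: S_i = 7 - 3*i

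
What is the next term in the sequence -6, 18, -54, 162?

Ratios: 18 / -6 = -3.0
This is a geometric sequence with common ratio r = -3.
Next term = 162 * -3 = -486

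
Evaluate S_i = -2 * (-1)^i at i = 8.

S_8 = -2 * (-1)^8 = -2 * 1 = -2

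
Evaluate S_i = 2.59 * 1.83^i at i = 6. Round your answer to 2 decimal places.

S_6 = 2.59 * 1.83^6 ≈ 2.59 * 37.5584 ≈ 97.28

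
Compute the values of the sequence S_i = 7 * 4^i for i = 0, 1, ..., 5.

This is a geometric sequence.
i=0: S_0 = 7 * 4^0 = 7
i=1: S_1 = 7 * 4^1 = 28
i=2: S_2 = 7 * 4^2 = 112
i=3: S_3 = 7 * 4^3 = 448
i=4: S_4 = 7 * 4^4 = 1792
i=5: S_5 = 7 * 4^5 = 7168
The first 6 terms are: [7, 28, 112, 448, 1792, 7168]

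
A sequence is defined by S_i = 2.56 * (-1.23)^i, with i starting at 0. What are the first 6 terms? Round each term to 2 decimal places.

This is a geometric sequence.
i=0: S_0 = 2.56 * (-1.23)^0 = 2.56
i=1: S_1 = 2.56 * (-1.23)^1 ≈ -3.15
i=2: S_2 = 2.56 * (-1.23)^2 ≈ 3.87
i=3: S_3 = 2.56 * (-1.23)^3 ≈ -4.76
i=4: S_4 = 2.56 * (-1.23)^4 ≈ 5.86
i=5: S_5 = 2.56 * (-1.23)^5 ≈ -7.21
The first 6 terms are: [2.56, -3.15, 3.87, -4.76, 5.86, -7.21]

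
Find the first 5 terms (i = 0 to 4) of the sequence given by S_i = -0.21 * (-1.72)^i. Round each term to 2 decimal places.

This is a geometric sequence.
i=0: S_0 = -0.21 * (-1.72)^0 = -0.21
i=1: S_1 = -0.21 * (-1.72)^1 ≈ 0.36
i=2: S_2 = -0.21 * (-1.72)^2 ≈ -0.62
i=3: S_3 = -0.21 * (-1.72)^3 ≈ 1.07
i=4: S_4 = -0.21 * (-1.72)^4 ≈ -1.84
The first 5 terms are: [-0.21, 0.36, -0.62, 1.07, -1.84]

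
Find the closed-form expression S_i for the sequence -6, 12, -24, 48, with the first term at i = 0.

Check ratios: 12 / -6 = -2.0
Common ratio r = -2.
First term a = -6.
Formula: S_i = -6 * (-2)^i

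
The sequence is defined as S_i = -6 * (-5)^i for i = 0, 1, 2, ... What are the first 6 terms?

This is a geometric sequence.
i=0: S_0 = -6 * (-5)^0 = -6
i=1: S_1 = -6 * (-5)^1 = 30
i=2: S_2 = -6 * (-5)^2 = -150
i=3: S_3 = -6 * (-5)^3 = 750
i=4: S_4 = -6 * (-5)^4 = -3750
i=5: S_5 = -6 * (-5)^5 = 18750
The first 6 terms are: [-6, 30, -150, 750, -3750, 18750]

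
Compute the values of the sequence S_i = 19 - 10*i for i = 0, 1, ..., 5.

This is an arithmetic sequence.
i=0: S_0 = 19 + -10*0 = 19
i=1: S_1 = 19 + -10*1 = 9
i=2: S_2 = 19 + -10*2 = -1
i=3: S_3 = 19 + -10*3 = -11
i=4: S_4 = 19 + -10*4 = -21
i=5: S_5 = 19 + -10*5 = -31
The first 6 terms are: [19, 9, -1, -11, -21, -31]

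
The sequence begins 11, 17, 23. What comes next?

Differences: 17 - 11 = 6
This is an arithmetic sequence with common difference d = 6.
Next term = 23 + 6 = 29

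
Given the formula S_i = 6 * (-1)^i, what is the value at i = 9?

S_9 = 6 * (-1)^9 = 6 * -1 = -6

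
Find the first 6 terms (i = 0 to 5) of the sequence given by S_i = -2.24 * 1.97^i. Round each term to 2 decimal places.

This is a geometric sequence.
i=0: S_0 = -2.24 * 1.97^0 = -2.24
i=1: S_1 = -2.24 * 1.97^1 ≈ -4.41
i=2: S_2 = -2.24 * 1.97^2 ≈ -8.69
i=3: S_3 = -2.24 * 1.97^3 ≈ -17.13
i=4: S_4 = -2.24 * 1.97^4 ≈ -33.74
i=5: S_5 = -2.24 * 1.97^5 ≈ -66.46
The first 6 terms are: [-2.24, -4.41, -8.69, -17.13, -33.74, -66.46]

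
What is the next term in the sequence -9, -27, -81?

Ratios: -27 / -9 = 3.0
This is a geometric sequence with common ratio r = 3.
Next term = -81 * 3 = -243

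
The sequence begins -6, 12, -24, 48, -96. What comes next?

Ratios: 12 / -6 = -2.0
This is a geometric sequence with common ratio r = -2.
Next term = -96 * -2 = 192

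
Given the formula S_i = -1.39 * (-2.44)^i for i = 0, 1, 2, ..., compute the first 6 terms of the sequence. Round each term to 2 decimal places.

This is a geometric sequence.
i=0: S_0 = -1.39 * (-2.44)^0 = -1.39
i=1: S_1 = -1.39 * (-2.44)^1 ≈ 3.39
i=2: S_2 = -1.39 * (-2.44)^2 ≈ -8.28
i=3: S_3 = -1.39 * (-2.44)^3 ≈ 20.19
i=4: S_4 = -1.39 * (-2.44)^4 ≈ -49.27
i=5: S_5 = -1.39 * (-2.44)^5 ≈ 120.22
The first 6 terms are: [-1.39, 3.39, -8.28, 20.19, -49.27, 120.22]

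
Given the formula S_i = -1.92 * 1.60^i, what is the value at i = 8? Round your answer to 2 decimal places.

S_8 = -1.92 * 1.6^8 ≈ -1.92 * 42.9497 ≈ -82.46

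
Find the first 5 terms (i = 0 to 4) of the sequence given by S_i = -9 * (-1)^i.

This is a geometric sequence.
i=0: S_0 = -9 * (-1)^0 = -9
i=1: S_1 = -9 * (-1)^1 = 9
i=2: S_2 = -9 * (-1)^2 = -9
i=3: S_3 = -9 * (-1)^3 = 9
i=4: S_4 = -9 * (-1)^4 = -9
The first 5 terms are: [-9, 9, -9, 9, -9]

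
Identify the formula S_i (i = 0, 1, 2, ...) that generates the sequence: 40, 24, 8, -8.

Check differences: 24 - 40 = -16
8 - 24 = -16
Common difference d = -16.
First term a = 40.
Formula: S_i = 40 - 16*i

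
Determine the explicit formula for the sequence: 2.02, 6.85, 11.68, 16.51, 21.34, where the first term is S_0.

Check differences: 6.85 - 2.02 = 4.83
11.68 - 6.85 = 4.83
Common difference d = 4.83.
First term a = 2.02.
Formula: S_i = 2.02 + 4.83*i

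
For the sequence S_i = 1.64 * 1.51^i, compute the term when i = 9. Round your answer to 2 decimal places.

S_9 = 1.64 * 1.51^9 ≈ 1.64 * 40.8124 ≈ 66.93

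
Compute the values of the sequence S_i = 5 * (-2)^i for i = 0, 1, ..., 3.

This is a geometric sequence.
i=0: S_0 = 5 * (-2)^0 = 5
i=1: S_1 = 5 * (-2)^1 = -10
i=2: S_2 = 5 * (-2)^2 = 20
i=3: S_3 = 5 * (-2)^3 = -40
The first 4 terms are: [5, -10, 20, -40]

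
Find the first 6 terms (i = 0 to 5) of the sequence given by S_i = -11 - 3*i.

This is an arithmetic sequence.
i=0: S_0 = -11 + -3*0 = -11
i=1: S_1 = -11 + -3*1 = -14
i=2: S_2 = -11 + -3*2 = -17
i=3: S_3 = -11 + -3*3 = -20
i=4: S_4 = -11 + -3*4 = -23
i=5: S_5 = -11 + -3*5 = -26
The first 6 terms are: [-11, -14, -17, -20, -23, -26]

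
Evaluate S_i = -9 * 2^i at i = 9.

S_9 = -9 * 2^9 = -9 * 512 = -4608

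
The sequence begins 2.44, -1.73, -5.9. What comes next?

Differences: -1.73 - 2.44 = -4.17
This is an arithmetic sequence with common difference d = -4.17.
Next term = -5.9 + -4.17 = -10.07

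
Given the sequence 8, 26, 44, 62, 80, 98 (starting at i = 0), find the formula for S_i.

Check differences: 26 - 8 = 18
44 - 26 = 18
Common difference d = 18.
First term a = 8.
Formula: S_i = 8 + 18*i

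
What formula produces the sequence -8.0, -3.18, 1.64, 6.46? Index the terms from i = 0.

Check differences: -3.18 - -8.0 = 4.82
1.64 - -3.18 = 4.82
Common difference d = 4.82.
First term a = -8.0.
Formula: S_i = -8.00 + 4.82*i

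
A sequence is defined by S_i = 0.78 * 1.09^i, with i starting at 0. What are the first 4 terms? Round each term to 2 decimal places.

This is a geometric sequence.
i=0: S_0 = 0.78 * 1.09^0 = 0.78
i=1: S_1 = 0.78 * 1.09^1 ≈ 0.85
i=2: S_2 = 0.78 * 1.09^2 ≈ 0.93
i=3: S_3 = 0.78 * 1.09^3 ≈ 1.01
The first 4 terms are: [0.78, 0.85, 0.93, 1.01]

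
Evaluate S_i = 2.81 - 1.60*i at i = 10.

S_10 = 2.81 + -1.6*10 = 2.81 + -16.0 = -13.19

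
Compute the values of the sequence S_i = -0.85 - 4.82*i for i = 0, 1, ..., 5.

This is an arithmetic sequence.
i=0: S_0 = -0.85 + -4.82*0 = -0.85
i=1: S_1 = -0.85 + -4.82*1 = -5.67
i=2: S_2 = -0.85 + -4.82*2 = -10.49
i=3: S_3 = -0.85 + -4.82*3 = -15.31
i=4: S_4 = -0.85 + -4.82*4 = -20.13
i=5: S_5 = -0.85 + -4.82*5 = -24.95
The first 6 terms are: [-0.85, -5.67, -10.49, -15.31, -20.13, -24.95]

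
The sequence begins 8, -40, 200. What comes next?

Ratios: -40 / 8 = -5.0
This is a geometric sequence with common ratio r = -5.
Next term = 200 * -5 = -1000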